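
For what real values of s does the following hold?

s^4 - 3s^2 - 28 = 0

s = -2.6458 or s = 2.6458

Let u = s^2. The equation becomes u^2 - 3u - 28 = 0.
Factor: (u - 7)(u + 4) = 0, so u = 7 or u = -4.
s^2 = 7 gives s = +/-sqrt(7) ~= +/-2.6458.
s^2 = -4 < 0 has no real solution.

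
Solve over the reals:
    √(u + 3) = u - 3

Square both sides: u + 3 = (u - 3)².
Expand and rearrange: u² - 7u + 6 = 0.
Solving gives u = 6 or u = 1.
Check each candidate in the original equation:
  u = 6: √(9) = 3, while u - 3 = 3 — valid.
  u = 1: √(4) = 2, while u - 3 = -2 — extraneous.

u = 6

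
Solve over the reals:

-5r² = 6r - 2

r = -1.4718 or r = 0.2718

Rearrange to standard form: -5r² - 6r + 2 = 0.
Discriminant: (-6)² − 4·(-5)·2 = 76.
Quadratic formula: r = (6 ± √76) / (-10).
So r = -√(19)/5 - 3/5 ≈ -1.4718 or r = -3/5 + √(19)/5 ≈ 0.2718.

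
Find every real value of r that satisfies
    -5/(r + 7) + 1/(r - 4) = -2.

r = -4.3406 or r = 3.3406

Multiply both sides by (r + 7)(r - 4):
-5(r - 4) + (r + 7) = -2(r + 7)(r - 4).
Expand and collect terms: -2r² - 2r + 29 = 0.
By the quadratic formula, r = (2 ± √236) / -4, so r ≈ -4.3406 or r ≈ 3.3406.
Neither value makes a denominator zero (r ≠ -7, r ≠ 4), so both are valid.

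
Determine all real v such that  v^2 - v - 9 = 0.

Discriminant: (-1)^2 - 4*1*(-9) = 37.
Quadratic formula: v = (1 +/- sqrt(37)) / 2.
So v = 1/2 + sqrt(37)/2 ~= 3.5414 or v = 1/2 - sqrt(37)/2 ~= -2.5414.

v = -2.5414 or v = 3.5414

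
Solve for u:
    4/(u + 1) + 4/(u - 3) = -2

Multiply both sides by (u + 1)(u - 3):
4(u - 3) + 4(u + 1) = -2(u + 1)(u - 3).
Expand and collect terms: -2u² - 4u + 14 = 0.
By the quadratic formula, u = (4 ± √128) / -4, so u ≈ -3.8284 or u ≈ 1.8284.
Neither value makes a denominator zero (u ≠ -1, u ≠ 3), so both are valid.

u = -3.8284 or u = 1.8284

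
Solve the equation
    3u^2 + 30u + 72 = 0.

Factor: 3(u + 4)(u + 6) = 0.
So u = -4 or u = -6.

u = -6 or u = -4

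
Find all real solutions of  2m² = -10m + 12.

m = -6 or m = 1

Bring every term to one side: 2m² + 10m - 12 = 0.
Factor: 2(m + 6)(m - 1) = 0.
So m = -6 or m = 1.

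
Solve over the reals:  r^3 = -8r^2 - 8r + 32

r = -5.4641 or r = -4 or r = 1.4641

Rearrange: r^3 + 8r^2 + 8r - 32 = 0.
Possible rational roots are divisors of -32. Testing r = -4 gives 0, so (r + 4) is a factor.
Divide: r^3 + 8r^2 + 8r - 32 = (r + 4)(r^2 + 4r - 8).
Apply the quadratic formula to r^2 + 4r - 8 = 0: r = (-4 +/- sqrt(48))/2, i.e. r ~= 1.4641 or r ~= -5.4641.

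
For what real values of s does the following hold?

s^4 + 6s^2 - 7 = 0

s = -1 or s = 1

Let u = s^2. The equation becomes u^2 + 6u - 7 = 0.
Factor: (u - 1)(u + 7) = 0, so u = 1 or u = -7.
s^2 = 1 gives s = +/-1.
s^2 = -7 < 0 has no real solution.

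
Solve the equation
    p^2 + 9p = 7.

p = -9.7202 or p = 0.7202

Rearrange to standard form: p^2 + 9p - 7 = 0.
Discriminant: (9)^2 - 4*1*(-7) = 109.
Quadratic formula: p = (-9 +/- sqrt(109)) / 2.
So p = -9/2 + sqrt(109)/2 ~= 0.7202 or p = -sqrt(109)/2 - 9/2 ~= -9.7202.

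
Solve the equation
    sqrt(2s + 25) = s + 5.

Square both sides: 2s + 25 = (s + 5)^2.
Expand and rearrange: s^2 + 8s = 0.
Solving gives s = 0 or s = -8.
Check each candidate in the original equation:
  s = 0: sqrt(25) = 5, while s + 5 = 5 — valid.
  s = -8: sqrt(9) = 3, while s + 5 = -3 — extraneous.

s = 0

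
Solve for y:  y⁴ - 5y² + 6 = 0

Let u = y². The equation becomes u² - 5u + 6 = 0.
Factor: (u - 3)(u - 2) = 0, so u = 3 or u = 2.
y² = 3 gives y = ±√(3) ≈ ±1.7321.
y² = 2 gives y = ±√(2) ≈ ±1.4142.

y = -1.7321 or y = -1.4142 or y = 1.4142 or y = 1.7321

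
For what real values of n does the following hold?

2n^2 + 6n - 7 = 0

n = -3.8979 or n = 0.8979

Discriminant: (6)^2 - 4*2*(-7) = 92.
Quadratic formula: n = (-6 +/- sqrt(92)) / 4.
So n = -3/2 + sqrt(23)/2 ~= 0.8979 or n = -sqrt(23)/2 - 3/2 ~= -3.8979.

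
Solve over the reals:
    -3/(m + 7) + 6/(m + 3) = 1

m = -8.4244 or m = 1.4244

Multiply both sides by (m + 7)(m + 3):
-3(m + 3) + 6(m + 7) = (m + 7)(m + 3).
Expand and collect terms: m² + 7m - 12 = 0.
By the quadratic formula, m = (-7 ± √97) / 2, so m ≈ 1.4244 or m ≈ -8.4244.
Neither value makes a denominator zero (m ≠ -7, m ≠ -3), so both are valid.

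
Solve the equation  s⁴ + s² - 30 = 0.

s = -2.2361 or s = 2.2361

Let u = s². The equation becomes u² + u - 30 = 0.
Factor: (u + 6)(u - 5) = 0, so u = -6 or u = 5.
s² = -6 < 0 has no real solution.
s² = 5 gives s = ±√(5) ≈ ±2.2361.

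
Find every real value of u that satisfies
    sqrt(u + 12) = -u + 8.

u = 4

Square both sides: u + 12 = (-u + 8)^2.
Expand and rearrange: u^2 - 17u + 52 = 0.
Solving gives u = 13 or u = 4.
Check each candidate in the original equation:
  u = 13: sqrt(25) = 5, while -u + 8 = -5 — extraneous.
  u = 4: sqrt(16) = 4, while -u + 8 = 4 — valid.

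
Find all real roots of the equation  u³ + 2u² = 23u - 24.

u = -6.2749 or u = 1.2749 or u = 3

Rearrange: u³ + 2u² - 23u + 24 = 0.
Possible rational roots are divisors of 24. Testing u = 3 gives 0, so (u - 3) is a factor.
Divide: u³ + 2u² - 23u + 24 = (u - 3)(u² + 5u - 8).
Apply the quadratic formula to u² + 5u - 8 = 0: u = (-5 ± √57)/2, i.e. u ≈ 1.2749 or u ≈ -6.2749.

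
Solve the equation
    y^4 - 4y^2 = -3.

y = -1.7321 or y = -1 or y = 1 or y = 1.7321

Let u = y^2. The equation becomes u^2 - 4u + 3 = 0.
Factor: (u - 3)(u - 1) = 0, so u = 3 or u = 1.
y^2 = 3 gives y = +/-sqrt(3) ~= +/-1.7321.
y^2 = 1 gives y = +/-1.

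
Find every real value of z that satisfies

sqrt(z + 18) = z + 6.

z = -2

Square both sides: z + 18 = (z + 6)^2.
Expand and rearrange: z^2 + 11z + 18 = 0.
Solving gives z = -2 or z = -9.
Check each candidate in the original equation:
  z = -2: sqrt(16) = 4, while z + 6 = 4 — valid.
  z = -9: sqrt(9) = 3, while z + 6 = -3 — extraneous.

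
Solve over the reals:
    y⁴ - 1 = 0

y = -1 or y = 1

Let u = y². The equation becomes u² - 1 = 0.
Factor: (u + 1)(u - 1) = 0, so u = -1 or u = 1.
y² = -1 < 0 has no real solution.
y² = 1 gives y = ±1.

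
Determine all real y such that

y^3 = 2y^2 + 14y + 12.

y = -2 or y = -1.1623 or y = 5.1623

Rearrange: y^3 - 2y^2 - 14y - 12 = 0.
Possible rational roots are divisors of -12. Testing y = -2 gives 0, so (y + 2) is a factor.
Divide: y^3 - 2y^2 - 14y - 12 = (y + 2)(y^2 - 4y - 6).
Apply the quadratic formula to y^2 - 4y - 6 = 0: y = (4 +/- sqrt(40))/2, i.e. y ~= 5.1623 or y ~= -1.1623.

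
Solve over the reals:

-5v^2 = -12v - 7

v = -0.4852 or v = 2.8852

Rearrange to standard form: -5v^2 + 12v + 7 = 0.
Discriminant: (12)^2 - 4*(-5)*7 = 284.
Quadratic formula: v = (-12 +/- sqrt(284)) / (-10).
So v = 6/5 - sqrt(71)/5 ~= -0.4852 or v = 6/5 + sqrt(71)/5 ~= 2.8852.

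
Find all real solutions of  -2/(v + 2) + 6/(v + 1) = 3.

v = -2.2573 or v = 0.5907

Multiply both sides by (v + 2)(v + 1):
-2(v + 1) + 6(v + 2) = 3(v + 2)(v + 1).
Expand and collect terms: 3v² + 5v - 4 = 0.
By the quadratic formula, v = (-5 ± √73) / 6, so v ≈ 0.5907 or v ≈ -2.2573.
Neither value makes a denominator zero (v ≠ -2, v ≠ -1), so both are valid.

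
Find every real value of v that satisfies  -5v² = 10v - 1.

Rearrange to standard form: -5v² - 10v + 1 = 0.
Discriminant: (-10)² − 4·(-5)·1 = 120.
Quadratic formula: v = (10 ± √120) / (-10).
So v = -√(30)/5 - 1 ≈ -2.0954 or v = -1 + √(30)/5 ≈ 0.0954.

v = -2.0954 or v = 0.0954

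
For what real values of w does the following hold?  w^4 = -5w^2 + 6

w = -1 or w = 1

Let u = w^2. The equation becomes u^2 + 5u - 6 = 0.
Factor: (u - 1)(u + 6) = 0, so u = 1 or u = -6.
w^2 = 1 gives w = +/-1.
w^2 = -6 < 0 has no real solution.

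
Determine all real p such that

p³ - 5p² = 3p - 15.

p = -1.7321 or p = 1.7321 or p = 5

Rearrange: p³ - 5p² - 3p + 15 = 0.
Possible rational roots are divisors of 15. Testing p = 5 gives 0, so (p - 5) is a factor.
Divide: p³ - 5p² - 3p + 15 = (p - 5)(p² - 3).
Apply the quadratic formula to p² - 3 = 0: p = (0 ± √12)/2, i.e. p ≈ 1.7321 or p ≈ -1.7321.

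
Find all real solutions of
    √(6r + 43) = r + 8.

Square both sides: 6r + 43 = (r + 8)².
Expand and rearrange: r² + 10r + 21 = 0.
Solving gives r = -3 or r = -7.
Check each candidate in the original equation:
  r = -3: √(25) = 5, while r + 8 = 5 — valid.
  r = -7: √(1) = 1, while r + 8 = 1 — valid.

r = -7 or r = -3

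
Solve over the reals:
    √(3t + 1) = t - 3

t = 8

Square both sides: 3t + 1 = (t - 3)².
Expand and rearrange: t² - 9t + 8 = 0.
Solving gives t = 8 or t = 1.
Check each candidate in the original equation:
  t = 8: √(25) = 5, while t - 3 = 5 — valid.
  t = 1: √(4) = 2, while t - 3 = -2 — extraneous.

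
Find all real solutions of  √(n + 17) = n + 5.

Square both sides: n + 17 = (n + 5)².
Expand and rearrange: n² + 9n + 8 = 0.
Solving gives n = -1 or n = -8.
Check each candidate in the original equation:
  n = -1: √(16) = 4, while n + 5 = 4 — valid.
  n = -8: √(9) = 3, while n + 5 = -3 — extraneous.

n = -1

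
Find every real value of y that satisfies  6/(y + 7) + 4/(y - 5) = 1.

Multiply both sides by (y + 7)(y - 5):
6(y - 5) + 4(y + 7) = (y + 7)(y - 5).
Expand and collect terms: y² - 8y - 33 = 0.
Factor or apply the quadratic formula: y = 11 or y = -3.
Neither value makes a denominator zero (y ≠ -7, y ≠ 5), so both are valid.

y = -3 or y = 11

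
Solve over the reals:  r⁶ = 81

r = -2.0801 or r = 2.0801

Let u = r³. The equation becomes u² - 81 = 0.
Factor: (u + 9)(u - 9) = 0, so u = -9 or u = 9.
r³ = -9 gives r = -∛(9) ≈ -2.0801.
r³ = 9 gives r = ∛(9) ≈ 2.0801.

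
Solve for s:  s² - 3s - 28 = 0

s = -4 or s = 7

Factor: (s + 4)(s - 7) = 0.
So s = -4 or s = 7.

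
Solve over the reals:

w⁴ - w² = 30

Let u = w². The equation becomes u² - u - 30 = 0.
Factor: (u + 5)(u - 6) = 0, so u = -5 or u = 6.
w² = -5 < 0 has no real solution.
w² = 6 gives w = ±√(6) ≈ ±2.4495.

w = -2.4495 or w = 2.4495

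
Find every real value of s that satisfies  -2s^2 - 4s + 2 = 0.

Discriminant: (-4)^2 - 4*(-2)*2 = 32.
Quadratic formula: s = (4 +/- sqrt(32)) / (-4).
So s = -sqrt(2) - 1 ~= -2.4142 or s = -1 + sqrt(2) ~= 0.4142.

s = -2.4142 or s = 0.4142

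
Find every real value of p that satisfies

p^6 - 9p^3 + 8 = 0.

Let u = p^3. The equation becomes u^2 - 9u + 8 = 0.
Factor: (u - 8)(u - 1) = 0, so u = 8 or u = 1.
p^3 = 8 gives p = 2.
p^3 = 1 gives p = 1.

p = 1 or p = 2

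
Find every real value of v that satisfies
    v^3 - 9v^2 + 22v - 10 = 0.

v = 0.5858 or v = 3.4142 or v = 5

Possible rational roots are divisors of -10. Testing v = 5 gives 0, so (v - 5) is a factor.
Divide: v^3 - 9v^2 + 22v - 10 = (v - 5)(v^2 - 4v + 2).
Apply the quadratic formula to v^2 - 4v + 2 = 0: v = (4 +/- sqrt(8))/2, i.e. v ~= 3.4142 or v ~= 0.5858.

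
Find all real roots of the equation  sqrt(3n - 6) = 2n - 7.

Square both sides: 3n - 6 = (2n - 7)^2.
Expand and rearrange: 4n^2 - 31n + 55 = 0.
Solving gives n = 5 or n = 2.75.
Check each candidate in the original equation:
  n = 5: sqrt(9) = 3, while 2n - 7 = 3 — valid.
  n = 2.75: sqrt(2.25) = 1.5, while 2n - 7 = -1.5 — extraneous.

n = 5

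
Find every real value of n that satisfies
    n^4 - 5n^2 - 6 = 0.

Let u = n^2. The equation becomes u^2 - 5u - 6 = 0.
Factor: (u - 6)(u + 1) = 0, so u = 6 or u = -1.
n^2 = 6 gives n = +/-sqrt(6) ~= +/-2.4495.
n^2 = -1 < 0 has no real solution.

n = -2.4495 or n = 2.4495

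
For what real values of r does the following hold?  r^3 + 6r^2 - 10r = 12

Rearrange: r^3 + 6r^2 - 10r - 12 = 0.
Possible rational roots are divisors of -12. Testing r = 2 gives 0, so (r - 2) is a factor.
Divide: r^3 + 6r^2 - 10r - 12 = (r - 2)(r^2 + 8r + 6).
Apply the quadratic formula to r^2 + 8r + 6 = 0: r = (-8 +/- sqrt(40))/2, i.e. r ~= -0.8377 or r ~= -7.1623.

r = -7.1623 or r = -0.8377 or r = 2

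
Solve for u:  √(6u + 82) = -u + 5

Square both sides: 6u + 82 = (-u + 5)².
Expand and rearrange: u² - 16u - 57 = 0.
Solving gives u = 19 or u = -3.
Check each candidate in the original equation:
  u = 19: √(196) = 14, while -u + 5 = -14 — extraneous.
  u = -3: √(64) = 8, while -u + 5 = 8 — valid.

u = -3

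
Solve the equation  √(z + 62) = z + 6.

Square both sides: z + 62 = (z + 6)².
Expand and rearrange: z² + 11z - 26 = 0.
Solving gives z = 2 or z = -13.
Check each candidate in the original equation:
  z = 2: √(64) = 8, while z + 6 = 8 — valid.
  z = -13: √(49) = 7, while z + 6 = -7 — extraneous.

z = 2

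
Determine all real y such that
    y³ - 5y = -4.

y = -2.5616 or y = 1 or y = 1.5616

Rearrange: y³ - 5y + 4 = 0.
Possible rational roots are divisors of 4. Testing y = 1 gives 0, so (y - 1) is a factor.
Divide: y³ - 5y + 4 = (y - 1)(y² + y - 4).
Apply the quadratic formula to y² + y - 4 = 0: y = (-1 ± √17)/2, i.e. y ≈ 1.5616 or y ≈ -2.5616.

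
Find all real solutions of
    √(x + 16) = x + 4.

Square both sides: x + 16 = (x + 4)².
Expand and rearrange: x² + 7x = 0.
Solving gives x = 0 or x = -7.
Check each candidate in the original equation:
  x = 0: √(16) = 4, while x + 4 = 4 — valid.
  x = -7: √(9) = 3, while x + 4 = -3 — extraneous.

x = 0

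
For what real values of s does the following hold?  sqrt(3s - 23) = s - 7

Square both sides: 3s - 23 = (s - 7)^2.
Expand and rearrange: s^2 - 17s + 72 = 0.
Solving gives s = 9 or s = 8.
Check each candidate in the original equation:
  s = 9: sqrt(4) = 2, while s - 7 = 2 — valid.
  s = 8: sqrt(1) = 1, while s - 7 = 1 — valid.

s = 8 or s = 9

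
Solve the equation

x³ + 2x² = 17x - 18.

x = -5.6056 or x = 1.6056 or x = 2

Rearrange: x³ + 2x² - 17x + 18 = 0.
Possible rational roots are divisors of 18. Testing x = 2 gives 0, so (x - 2) is a factor.
Divide: x³ + 2x² - 17x + 18 = (x - 2)(x² + 4x - 9).
Apply the quadratic formula to x² + 4x - 9 = 0: x = (-4 ± √52)/2, i.e. x ≈ 1.6056 or x ≈ -5.6056.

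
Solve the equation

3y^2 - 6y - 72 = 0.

y = -4 or y = 6

Factor: 3(y + 4)(y - 6) = 0.
So y = -4 or y = 6.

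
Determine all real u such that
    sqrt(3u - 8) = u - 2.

u = 3 or u = 4

Square both sides: 3u - 8 = (u - 2)^2.
Expand and rearrange: u^2 - 7u + 12 = 0.
Solving gives u = 4 or u = 3.
Check each candidate in the original equation:
  u = 4: sqrt(4) = 2, while u - 2 = 2 — valid.
  u = 3: sqrt(1) = 1, while u - 2 = 1 — valid.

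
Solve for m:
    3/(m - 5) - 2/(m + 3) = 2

m = -3.8551 or m = 6.3551

Multiply both sides by (m - 5)(m + 3):
3(m + 3) - 2(m - 5) = 2(m - 5)(m + 3).
Expand and collect terms: 2m² - 5m - 49 = 0.
By the quadratic formula, m = (5 ± √417) / 4, so m ≈ 6.3551 or m ≈ -3.8551.
Neither value makes a denominator zero (m ≠ 5, m ≠ -3), so both are valid.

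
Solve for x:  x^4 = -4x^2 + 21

x = -1.7321 or x = 1.7321

Let u = x^2. The equation becomes u^2 + 4u - 21 = 0.
Factor: (u + 7)(u - 3) = 0, so u = -7 or u = 3.
x^2 = -7 < 0 has no real solution.
x^2 = 3 gives x = +/-sqrt(3) ~= +/-1.7321.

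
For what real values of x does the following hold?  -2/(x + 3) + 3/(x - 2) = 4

Multiply both sides by (x + 3)(x - 2):
-2(x - 2) + 3(x + 3) = 4(x + 3)(x - 2).
Expand and collect terms: 4x^2 + 3x - 37 = 0.
By the quadratic formula, x = (-3 +/- sqrt(601)) / 8, so x ~= 2.6894 or x ~= -3.4394.
Neither value makes a denominator zero (x != -3, x != 2), so both are valid.

x = -3.4394 or x = 2.6894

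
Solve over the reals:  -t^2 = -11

t = -3.3166 or t = 3.3166

Rearrange to standard form: -t^2 + 11 = 0.
Discriminant: (0)^2 - 4*(-1)*11 = 44.
Quadratic formula: t = (0 +/- sqrt(44)) / (-2).
So t = -sqrt(11) ~= -3.3166 or t = sqrt(11) ~= 3.3166.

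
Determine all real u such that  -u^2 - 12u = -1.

u = -12.0828 or u = 0.0828

Rearrange to standard form: -u^2 - 12u + 1 = 0.
Discriminant: (-12)^2 - 4*(-1)*1 = 148.
Quadratic formula: u = (12 +/- sqrt(148)) / (-2).
So u = -sqrt(37) - 6 ~= -12.0828 or u = -6 + sqrt(37) ~= 0.0828.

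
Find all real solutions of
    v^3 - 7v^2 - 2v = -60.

v = -2.6056 or v = 4.6056 or v = 5

Rearrange: v^3 - 7v^2 - 2v + 60 = 0.
Possible rational roots are divisors of 60. Testing v = 5 gives 0, so (v - 5) is a factor.
Divide: v^3 - 7v^2 - 2v + 60 = (v - 5)(v^2 - 2v - 12).
Apply the quadratic formula to v^2 - 2v - 12 = 0: v = (2 +/- sqrt(52))/2, i.e. v ~= 4.6056 or v ~= -2.6056.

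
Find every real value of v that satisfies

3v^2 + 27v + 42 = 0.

v = -7 or v = -2

Factor: 3(v + 7)(v + 2) = 0.
So v = -7 or v = -2.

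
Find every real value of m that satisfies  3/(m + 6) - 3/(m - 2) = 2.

Multiply both sides by (m + 6)(m - 2):
3(m - 2) - 3(m + 6) = 2(m + 6)(m - 2).
Expand and collect terms: 2m² + 8m = 0.
Factor or apply the quadratic formula: m = 0 or m = -4.
Neither value makes a denominator zero (m ≠ -6, m ≠ 2), so both are valid.

m = -4 or m = 0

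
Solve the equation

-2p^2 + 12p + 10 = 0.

p = -0.7417 or p = 6.7417

Discriminant: (12)^2 - 4*(-2)*10 = 224.
Quadratic formula: p = (-12 +/- sqrt(224)) / (-4).
So p = 3 - sqrt(14) ~= -0.7417 or p = 3 + sqrt(14) ~= 6.7417.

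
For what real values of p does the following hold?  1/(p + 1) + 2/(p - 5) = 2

Multiply both sides by (p + 1)(p - 5):
(p - 5) + 2(p + 1) = 2(p + 1)(p - 5).
Expand and collect terms: 2p^2 - 11p - 7 = 0.
By the quadratic formula, p = (11 +/- sqrt(177)) / 4, so p ~= 6.076 or p ~= -0.576.
Neither value makes a denominator zero (p != -1, p != 5), so both are valid.

p = -0.576 or p = 6.076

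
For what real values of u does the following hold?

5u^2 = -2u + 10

Rearrange to standard form: 5u^2 + 2u - 10 = 0.
Discriminant: (2)^2 - 4*5*(-10) = 204.
Quadratic formula: u = (-2 +/- sqrt(204)) / 10.
So u = -1/5 + sqrt(51)/5 ~= 1.2283 or u = -sqrt(51)/5 - 1/5 ~= -1.6283.

u = -1.6283 or u = 1.2283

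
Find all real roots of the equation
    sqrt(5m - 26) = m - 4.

Square both sides: 5m - 26 = (m - 4)^2.
Expand and rearrange: m^2 - 13m + 42 = 0.
Solving gives m = 7 or m = 6.
Check each candidate in the original equation:
  m = 7: sqrt(9) = 3, while m - 4 = 3 — valid.
  m = 6: sqrt(4) = 2, while m - 4 = 2 — valid.

m = 6 or m = 7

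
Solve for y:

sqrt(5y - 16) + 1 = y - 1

y = 4 or y = 5

Isolate the radical: sqrt(5y - 16) = y - 2.
Square both sides: 5y - 16 = (y - 2)^2.
Expand and rearrange: y^2 - 9y + 20 = 0.
Solving gives y = 5 or y = 4.
Check each candidate in the original equation:
  y = 5: sqrt(9) = 3, while y - 2 = 3 — valid.
  y = 4: sqrt(4) = 2, while y - 2 = 2 — valid.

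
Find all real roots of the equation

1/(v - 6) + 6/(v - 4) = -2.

Multiply both sides by (v - 6)(v - 4):
(v - 4) + 6(v - 6) = -2(v - 6)(v - 4).
Expand and collect terms: -2v^2 + 13v - 8 = 0.
By the quadratic formula, v = (-13 +/- sqrt(105)) / -4, so v ~= 0.6883 or v ~= 5.8117.
Neither value makes a denominator zero (v != 6, v != 4), so both are valid.

v = 0.6883 or v = 5.8117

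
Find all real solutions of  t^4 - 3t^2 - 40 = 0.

t = -2.8284 or t = 2.8284

Let u = t^2. The equation becomes u^2 - 3u - 40 = 0.
Factor: (u + 5)(u - 8) = 0, so u = -5 or u = 8.
t^2 = -5 < 0 has no real solution.
t^2 = 8 gives t = +/-2*sqrt(2) ~= +/-2.8284.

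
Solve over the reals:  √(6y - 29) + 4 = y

Isolate the radical: √(6y - 29) = y - 4.
Square both sides: 6y - 29 = (y - 4)².
Expand and rearrange: y² - 14y + 45 = 0.
Solving gives y = 9 or y = 5.
Check each candidate in the original equation:
  y = 9: √(25) = 5, while y - 4 = 5 — valid.
  y = 5: √(1) = 1, while y - 4 = 1 — valid.

y = 5 or y = 9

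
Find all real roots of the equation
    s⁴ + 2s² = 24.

s = -2 or s = 2

Let u = s². The equation becomes u² + 2u - 24 = 0.
Factor: (u - 4)(u + 6) = 0, so u = 4 or u = -6.
s² = 4 gives s = ±2.
s² = -6 < 0 has no real solution.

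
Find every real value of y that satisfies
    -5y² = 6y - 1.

Rearrange to standard form: -5y² - 6y + 1 = 0.
Discriminant: (-6)² − 4·(-5)·1 = 56.
Quadratic formula: y = (6 ± √56) / (-10).
So y = -√(14)/5 - 3/5 ≈ -1.3483 or y = -3/5 + √(14)/5 ≈ 0.1483.

y = -1.3483 or y = 0.1483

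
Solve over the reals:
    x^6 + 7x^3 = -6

Let u = x^3. The equation becomes u^2 + 7u + 6 = 0.
Factor: (u + 6)(u + 1) = 0, so u = -6 or u = -1.
x^3 = -6 gives x = -(6)^(1/3) ~= -1.8171.
x^3 = -1 gives x = -1.

x = -1.8171 or x = -1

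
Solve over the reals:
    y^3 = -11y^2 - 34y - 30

y = -6.4495 or y = -3 or y = -1.5505

Rearrange: y^3 + 11y^2 + 34y + 30 = 0.
Possible rational roots are divisors of 30. Testing y = -3 gives 0, so (y + 3) is a factor.
Divide: y^3 + 11y^2 + 34y + 30 = (y + 3)(y^2 + 8y + 10).
Apply the quadratic formula to y^2 + 8y + 10 = 0: y = (-8 +/- sqrt(24))/2, i.e. y ~= -1.5505 or y ~= -6.4495.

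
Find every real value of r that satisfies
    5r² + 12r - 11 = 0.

r = -3.1079 or r = 0.7079

Discriminant: (12)² − 4·5·(-11) = 364.
Quadratic formula: r = (-12 ± √364) / 10.
So r = -6/5 + √(91)/5 ≈ 0.7079 or r = -√(91)/5 - 6/5 ≈ -3.1079.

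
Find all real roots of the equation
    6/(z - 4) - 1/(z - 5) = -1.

z = -1.1623 or z = 5.1623

Multiply both sides by (z - 4)(z - 5):
6(z - 5) - (z - 4) = -(z - 4)(z - 5).
Expand and collect terms: -z^2 + 4z + 6 = 0.
By the quadratic formula, z = (-4 +/- sqrt(40)) / -2, so z ~= -1.1623 or z ~= 5.1623.
Neither value makes a denominator zero (z != 4, z != 5), so both are valid.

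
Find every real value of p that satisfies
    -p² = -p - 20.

p = -4 or p = 5

Bring every term to one side: -p² + p + 20 = 0.
Factor: -1(p - 5)(p + 4) = 0.
So p = 5 or p = -4.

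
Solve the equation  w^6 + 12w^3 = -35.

w = -1.9129 or w = -1.71

Let u = w^3. The equation becomes u^2 + 12u + 35 = 0.
Factor: (u + 5)(u + 7) = 0, so u = -5 or u = -7.
w^3 = -5 gives w = -(5)^(1/3) ~= -1.71.
w^3 = -7 gives w = -(7)^(1/3) ~= -1.9129.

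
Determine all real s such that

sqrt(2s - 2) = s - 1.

Square both sides: 2s - 2 = (s - 1)^2.
Expand and rearrange: s^2 - 4s + 3 = 0.
Solving gives s = 3 or s = 1.
Check each candidate in the original equation:
  s = 3: sqrt(4) = 2, while s - 1 = 2 — valid.
  s = 1: sqrt(0) = 0, while s - 1 = 0 — valid.

s = 1 or s = 3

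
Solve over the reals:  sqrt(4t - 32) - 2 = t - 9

t = 9

Isolate the radical: sqrt(4t - 32) = t - 7.
Square both sides: 4t - 32 = (t - 7)^2.
Expand and rearrange: t^2 - 18t + 81 = 0.
This gives the repeated root t = 9.
Check in the original equation:
  t = 9: sqrt(4) = 2, while t - 7 = 2 — valid.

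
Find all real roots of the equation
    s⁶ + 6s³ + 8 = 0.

s = -1.5874 or s = -1.2599

Let u = s³. The equation becomes u² + 6u + 8 = 0.
Factor: (u + 2)(u + 4) = 0, so u = -2 or u = -4.
s³ = -2 gives s = -∛(2) ≈ -1.2599.
s³ = -4 gives s = -∛(4) ≈ -1.5874.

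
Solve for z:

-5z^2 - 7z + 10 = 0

z = -2.278 or z = 0.878

Discriminant: (-7)^2 - 4*(-5)*10 = 249.
Quadratic formula: z = (7 +/- sqrt(249)) / (-10).
So z = -sqrt(249)/10 - 7/10 ~= -2.278 or z = -7/10 + sqrt(249)/10 ~= 0.878.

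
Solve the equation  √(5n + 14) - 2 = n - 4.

Isolate the radical: √(5n + 14) = n - 2.
Square both sides: 5n + 14 = (n - 2)².
Expand and rearrange: n² - 9n - 10 = 0.
Solving gives n = 10 or n = -1.
Check each candidate in the original equation:
  n = 10: √(64) = 8, while n - 2 = 8 — valid.
  n = -1: √(9) = 3, while n - 2 = -3 — extraneous.

n = 10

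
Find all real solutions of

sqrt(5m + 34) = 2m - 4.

m = 6

Square both sides: 5m + 34 = (2m - 4)^2.
Expand and rearrange: 4m^2 - 21m - 18 = 0.
Solving gives m = 6 or m = -0.75.
Check each candidate in the original equation:
  m = 6: sqrt(64) = 8, while 2m - 4 = 8 — valid.
  m = -0.75: sqrt(30.25) = 5.5, while 2m - 4 = -5.5 — extraneous.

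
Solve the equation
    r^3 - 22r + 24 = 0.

r = -5.1623 or r = 1.1623 or r = 4

Possible rational roots are divisors of 24. Testing r = 4 gives 0, so (r - 4) is a factor.
Divide: r^3 - 22r + 24 = (r - 4)(r^2 + 4r - 6).
Apply the quadratic formula to r^2 + 4r - 6 = 0: r = (-4 +/- sqrt(40))/2, i.e. r ~= 1.1623 or r ~= -5.1623.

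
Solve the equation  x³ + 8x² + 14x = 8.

x = -4.4495 or x = -4 or x = 0.4495

Rearrange: x³ + 8x² + 14x - 8 = 0.
Possible rational roots are divisors of -8. Testing x = -4 gives 0, so (x + 4) is a factor.
Divide: x³ + 8x² + 14x - 8 = (x + 4)(x² + 4x - 2).
Apply the quadratic formula to x² + 4x - 2 = 0: x = (-4 ± √24)/2, i.e. x ≈ 0.4495 or x ≈ -4.4495.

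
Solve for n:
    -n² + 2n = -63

Bring every term to one side: -n² + 2n + 63 = 0.
Factor: -1(n + 7)(n - 9) = 0.
So n = -7 or n = 9.

n = -7 or n = 9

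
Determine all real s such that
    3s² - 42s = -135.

Bring every term to one side: 3s² - 42s + 135 = 0.
Factor: 3(s - 9)(s - 5) = 0.
So s = 9 or s = 5.

s = 5 or s = 9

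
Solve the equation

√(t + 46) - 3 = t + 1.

t = 3

Isolate the radical: √(t + 46) = t + 4.
Square both sides: t + 46 = (t + 4)².
Expand and rearrange: t² + 7t - 30 = 0.
Solving gives t = 3 or t = -10.
Check each candidate in the original equation:
  t = 3: √(49) = 7, while t + 4 = 7 — valid.
  t = -10: √(36) = 6, while t + 4 = -6 — extraneous.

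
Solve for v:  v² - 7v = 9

v = -1.1098 or v = 8.1098

Rearrange to standard form: v² - 7v - 9 = 0.
Discriminant: (-7)² − 4·1·(-9) = 85.
Quadratic formula: v = (7 ± √85) / 2.
So v = 7/2 + √(85)/2 ≈ 8.1098 or v = 7/2 - √(85)/2 ≈ -1.1098.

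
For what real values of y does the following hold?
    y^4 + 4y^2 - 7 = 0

y = -1.1474 or y = 1.1474

Let u = y^2. The equation becomes u^2 + 4u - 7 = 0.
By the quadratic formula, u = -2 + sqrt(11) or u = -sqrt(11) - 2.
y^2 = -2 + sqrt(11) gives y = +/-sqrt(-2 + sqrt(11)) ~= +/-1.1474.
y^2 = -sqrt(11) - 2 < 0 has no real solution.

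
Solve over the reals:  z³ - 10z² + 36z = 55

Rearrange: z³ - 10z² + 36z - 55 = 0.
Possible rational roots are divisors of -55. Testing z = 5 gives 0, so (z - 5) is a factor.
Divide: z³ - 10z² + 36z - 55 = (z - 5)(z² - 5z + 11).
The quadratic z² - 5z + 11 has discriminant -19 < 0, so no further real roots.

z = 5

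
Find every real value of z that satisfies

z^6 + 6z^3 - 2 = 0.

Let u = z^3. The equation becomes u^2 + 6u - 2 = 0.
By the quadratic formula, u = -3 + sqrt(11) or u = -sqrt(11) - 3.
z^3 = -3 + sqrt(11) gives z = (-3 + sqrt(11))^(1/3) ~= 0.6816.
z^3 = -sqrt(11) - 3 gives z = -(3 + sqrt(11))^(1/3) ~= -1.8485.

z = -1.8485 or z = 0.6816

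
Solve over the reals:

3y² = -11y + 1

Rearrange to standard form: 3y² + 11y - 1 = 0.
Discriminant: (11)² − 4·3·(-1) = 133.
Quadratic formula: y = (-11 ± √133) / 6.
So y = -11/6 + √(133)/6 ≈ 0.0888 or y = -√(133)/6 - 11/6 ≈ -3.7554.

y = -3.7554 or y = 0.0888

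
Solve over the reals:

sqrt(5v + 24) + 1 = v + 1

v = 8

Isolate the radical: sqrt(5v + 24) = v.
Square both sides: 5v + 24 = (v)^2.
Expand and rearrange: v^2 - 5v - 24 = 0.
Solving gives v = 8 or v = -3.
Check each candidate in the original equation:
  v = 8: sqrt(64) = 8, while v = 8 — valid.
  v = -3: sqrt(9) = 3, while v = -3 — extraneous.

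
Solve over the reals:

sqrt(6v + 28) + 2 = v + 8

Isolate the radical: sqrt(6v + 28) = v + 6.
Square both sides: 6v + 28 = (v + 6)^2.
Expand and rearrange: v^2 + 6v + 8 = 0.
Solving gives v = -2 or v = -4.
Check each candidate in the original equation:
  v = -2: sqrt(16) = 4, while v + 6 = 4 — valid.
  v = -4: sqrt(4) = 2, while v + 6 = 2 — valid.

v = -4 or v = -2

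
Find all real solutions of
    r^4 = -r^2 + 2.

r = -1 or r = 1

Let u = r^2. The equation becomes u^2 + u - 2 = 0.
Factor: (u + 2)(u - 1) = 0, so u = -2 or u = 1.
r^2 = -2 < 0 has no real solution.
r^2 = 1 gives r = +/-1.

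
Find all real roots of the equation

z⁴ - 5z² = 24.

z = -2.8284 or z = 2.8284

Let u = z². The equation becomes u² - 5u - 24 = 0.
Factor: (u + 3)(u - 8) = 0, so u = -3 or u = 8.
z² = -3 < 0 has no real solution.
z² = 8 gives z = ±2·√(2) ≈ ±2.8284.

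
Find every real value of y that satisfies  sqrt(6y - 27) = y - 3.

y = 6

Square both sides: 6y - 27 = (y - 3)^2.
Expand and rearrange: y^2 - 12y + 36 = 0.
This gives the repeated root y = 6.
Check in the original equation:
  y = 6: sqrt(9) = 3, while y - 3 = 3 — valid.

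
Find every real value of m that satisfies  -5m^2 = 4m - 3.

Rearrange to standard form: -5m^2 - 4m + 3 = 0.
Discriminant: (-4)^2 - 4*(-5)*3 = 76.
Quadratic formula: m = (4 +/- sqrt(76)) / (-10).
So m = -sqrt(19)/5 - 2/5 ~= -1.2718 or m = -2/5 + sqrt(19)/5 ~= 0.4718.

m = -1.2718 or m = 0.4718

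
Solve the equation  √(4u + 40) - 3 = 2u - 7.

u = 6

Isolate the radical: √(4u + 40) = 2u - 4.
Square both sides: 4u + 40 = (2u - 4)².
Expand and rearrange: 4u² - 20u - 24 = 0.
Solving gives u = 6 or u = -1.
Check each candidate in the original equation:
  u = 6: √(64) = 8, while 2u - 4 = 8 — valid.
  u = -1: √(36) = 6, while 2u - 4 = -6 — extraneous.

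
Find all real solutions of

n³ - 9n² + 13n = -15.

n = -0.7417 or n = 3 or n = 6.7417

Rearrange: n³ - 9n² + 13n + 15 = 0.
Possible rational roots are divisors of 15. Testing n = 3 gives 0, so (n - 3) is a factor.
Divide: n³ - 9n² + 13n + 15 = (n - 3)(n² - 6n - 5).
Apply the quadratic formula to n² - 6n - 5 = 0: n = (6 ± √56)/2, i.e. n ≈ 6.7417 or n ≈ -0.7417.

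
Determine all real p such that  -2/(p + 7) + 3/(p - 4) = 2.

Multiply both sides by (p + 7)(p - 4):
-2(p - 4) + 3(p + 7) = 2(p + 7)(p - 4).
Expand and collect terms: 2p² + 5p - 85 = 0.
By the quadratic formula, p = (-5 ± √705) / 4, so p ≈ 5.388 or p ≈ -7.888.
Neither value makes a denominator zero (p ≠ -7, p ≠ 4), so both are valid.

p = -7.888 or p = 5.388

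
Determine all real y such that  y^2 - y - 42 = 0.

Factor: (y + 6)(y - 7) = 0.
So y = -6 or y = 7.

y = -6 or y = 7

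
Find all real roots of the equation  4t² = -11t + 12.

Rearrange to standard form: 4t² + 11t - 12 = 0.
Discriminant: (11)² − 4·4·(-12) = 313.
Quadratic formula: t = (-11 ± √313) / 8.
So t = -11/8 + √(313)/8 ≈ 0.8365 or t = -√(313)/8 - 11/8 ≈ -3.5865.

t = -3.5865 or t = 0.8365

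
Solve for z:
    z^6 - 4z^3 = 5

Let u = z^3. The equation becomes u^2 - 4u - 5 = 0.
Factor: (u + 1)(u - 5) = 0, so u = -1 or u = 5.
z^3 = -1 gives z = -1.
z^3 = 5 gives z = (5)^(1/3) ~= 1.71.

z = -1 or z = 1.71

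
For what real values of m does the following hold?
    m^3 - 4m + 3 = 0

m = -2.3028 or m = 1 or m = 1.3028

Possible rational roots are divisors of 3. Testing m = 1 gives 0, so (m - 1) is a factor.
Divide: m^3 - 4m + 3 = (m - 1)(m^2 + m - 3).
Apply the quadratic formula to m^2 + m - 3 = 0: m = (-1 +/- sqrt(13))/2, i.e. m ~= 1.3028 or m ~= -2.3028.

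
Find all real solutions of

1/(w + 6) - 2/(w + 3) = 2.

w = -5 or w = -4.5

Multiply both sides by (w + 6)(w + 3):
(w + 3) - 2(w + 6) = 2(w + 6)(w + 3).
Expand and collect terms: 2w² + 19w + 45 = 0.
Factor or apply the quadratic formula: w = -4.5 or w = -5.
Neither value makes a denominator zero (w ≠ -6, w ≠ -3), so both are valid.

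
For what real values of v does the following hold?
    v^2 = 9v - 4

v = 0.4689 or v = 8.5311

Rearrange to standard form: v^2 - 9v + 4 = 0.
Discriminant: (-9)^2 - 4*1*4 = 65.
Quadratic formula: v = (9 +/- sqrt(65)) / 2.
So v = sqrt(65)/2 + 9/2 ~= 8.5311 or v = 9/2 - sqrt(65)/2 ~= 0.4689.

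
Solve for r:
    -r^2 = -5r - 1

r = -0.1926 or r = 5.1926

Rearrange to standard form: -r^2 + 5r + 1 = 0.
Discriminant: (5)^2 - 4*(-1)*1 = 29.
Quadratic formula: r = (-5 +/- sqrt(29)) / (-2).
So r = 5/2 - sqrt(29)/2 ~= -0.1926 or r = 5/2 + sqrt(29)/2 ~= 5.1926.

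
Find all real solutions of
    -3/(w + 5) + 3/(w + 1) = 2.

w = -6.1623 or w = 0.1623

Multiply both sides by (w + 5)(w + 1):
-3(w + 1) + 3(w + 5) = 2(w + 5)(w + 1).
Expand and collect terms: 2w^2 + 12w - 2 = 0.
By the quadratic formula, w = (-12 +/- sqrt(160)) / 4, so w ~= 0.1623 or w ~= -6.1623.
Neither value makes a denominator zero (w != -5, w != -1), so both are valid.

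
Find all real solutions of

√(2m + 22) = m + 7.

m = -3

Square both sides: 2m + 22 = (m + 7)².
Expand and rearrange: m² + 12m + 27 = 0.
Solving gives m = -3 or m = -9.
Check each candidate in the original equation:
  m = -3: √(16) = 4, while m + 7 = 4 — valid.
  m = -9: √(4) = 2, while m + 7 = -2 — extraneous.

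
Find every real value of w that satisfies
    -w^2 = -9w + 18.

Bring every term to one side: -w^2 + 9w - 18 = 0.
Factor: -1(w - 3)(w - 6) = 0.
So w = 3 or w = 6.

w = 3 or w = 6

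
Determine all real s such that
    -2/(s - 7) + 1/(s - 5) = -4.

Multiply both sides by (s - 7)(s - 5):
-2(s - 5) + (s - 7) = -4(s - 7)(s - 5).
Expand and collect terms: -4s² + 49s - 143 = 0.
By the quadratic formula, s = (-49 ± √113) / -8, so s ≈ 4.7962 or s ≈ 7.4538.
Neither value makes a denominator zero (s ≠ 7, s ≠ 5), so both are valid.

s = 4.7962 or s = 7.4538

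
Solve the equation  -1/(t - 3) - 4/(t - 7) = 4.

t = 2.6748 or t = 6.0752

Multiply both sides by (t - 3)(t - 7):
-(t - 7) - 4(t - 3) = 4(t - 3)(t - 7).
Expand and collect terms: 4t² - 35t + 65 = 0.
By the quadratic formula, t = (35 ± √185) / 8, so t ≈ 6.0752 or t ≈ 2.6748.
Neither value makes a denominator zero (t ≠ 3, t ≠ 7), so both are valid.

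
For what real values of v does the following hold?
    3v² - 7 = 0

v = -1.5275 or v = 1.5275

Discriminant: (0)² − 4·3·(-7) = 84.
Quadratic formula: v = (0 ± √84) / 6.
So v = √(21)/3 ≈ 1.5275 or v = -√(21)/3 ≈ -1.5275.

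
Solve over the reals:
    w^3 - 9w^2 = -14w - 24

Rearrange: w^3 - 9w^2 + 14w + 24 = 0.
Possible rational roots are divisors of 24. Testing w = 4 gives 0, so (w - 4) is a factor.
Divide: w^3 - 9w^2 + 14w + 24 = (w - 4)(w^2 - 5w - 6).
Factor the quadratic: w = 6 or w = -1.

w = -1 or w = 4 or w = 6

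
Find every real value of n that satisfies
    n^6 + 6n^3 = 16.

Let u = n^3. The equation becomes u^2 + 6u - 16 = 0.
Factor: (u - 2)(u + 8) = 0, so u = 2 or u = -8.
n^3 = 2 gives n = (2)^(1/3) ~= 1.2599.
n^3 = -8 gives n = -2.

n = -2 or n = 1.2599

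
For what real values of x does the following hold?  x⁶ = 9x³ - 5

Let u = x³. The equation becomes u² - 9u + 5 = 0.
By the quadratic formula, u = √(61)/2 + 9/2 or u = 9/2 - √(61)/2.
x³ = √(61)/2 + 9/2 gives x = ∛(√(61)/2 + 9/2) ≈ 2.0332.
x³ = 9/2 - √(61)/2 gives x = ∛(9/2 - √(61)/2) ≈ 0.841.

x = 0.841 or x = 2.0332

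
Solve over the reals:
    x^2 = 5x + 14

x = -2 or x = 7

Bring every term to one side: x^2 - 5x - 14 = 0.
Factor: (x - 7)(x + 2) = 0.
So x = 7 or x = -2.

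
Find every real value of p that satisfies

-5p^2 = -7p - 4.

p = -0.4358 or p = 1.8358

Rearrange to standard form: -5p^2 + 7p + 4 = 0.
Discriminant: (7)^2 - 4*(-5)*4 = 129.
Quadratic formula: p = (-7 +/- sqrt(129)) / (-10).
So p = 7/10 - sqrt(129)/10 ~= -0.4358 or p = 7/10 + sqrt(129)/10 ~= 1.8358.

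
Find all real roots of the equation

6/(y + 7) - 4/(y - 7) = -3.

y = -8.8448 or y = 8.1781

Multiply both sides by (y + 7)(y - 7):
6(y - 7) - 4(y + 7) = -3(y + 7)(y - 7).
Expand and collect terms: -3y² - 2y + 217 = 0.
By the quadratic formula, y = (2 ± √2608) / -6, so y ≈ -8.8448 or y ≈ 8.1781.
Neither value makes a denominator zero (y ≠ -7, y ≠ 7), so both are valid.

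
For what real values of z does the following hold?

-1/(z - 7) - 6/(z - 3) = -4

Multiply both sides by (z - 7)(z - 3):
-(z - 3) - 6(z - 7) = -4(z - 7)(z - 3).
Expand and collect terms: -4z² + 47z - 129 = 0.
By the quadratic formula, z = (-47 ± √145) / -8, so z ≈ 4.3698 or z ≈ 7.3802.
Neither value makes a denominator zero (z ≠ 7, z ≠ 3), so both are valid.

z = 4.3698 or z = 7.3802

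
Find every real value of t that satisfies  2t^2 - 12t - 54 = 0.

Factor: 2(t - 9)(t + 3) = 0.
So t = 9 or t = -3.

t = -3 or t = 9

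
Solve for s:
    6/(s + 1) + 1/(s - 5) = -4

Multiply both sides by (s + 1)(s - 5):
6(s - 5) + (s + 1) = -4(s + 1)(s - 5).
Expand and collect terms: -4s² + 9s + 49 = 0.
By the quadratic formula, s = (-9 ± √865) / -8, so s ≈ -2.5514 or s ≈ 4.8014.
Neither value makes a denominator zero (s ≠ -1, s ≠ 5), so both are valid.

s = -2.5514 or s = 4.8014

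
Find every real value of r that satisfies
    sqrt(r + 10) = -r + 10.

r = 6

Square both sides: r + 10 = (-r + 10)^2.
Expand and rearrange: r^2 - 21r + 90 = 0.
Solving gives r = 15 or r = 6.
Check each candidate in the original equation:
  r = 15: sqrt(25) = 5, while -r + 10 = -5 — extraneous.
  r = 6: sqrt(16) = 4, while -r + 10 = 4 — valid.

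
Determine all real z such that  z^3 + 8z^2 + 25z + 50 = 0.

Possible rational roots are divisors of 50. Testing z = -5 gives 0, so (z + 5) is a factor.
Divide: z^3 + 8z^2 + 25z + 50 = (z + 5)(z^2 + 3z + 10).
The quadratic z^2 + 3z + 10 has discriminant -31 < 0, so no further real roots.

z = -5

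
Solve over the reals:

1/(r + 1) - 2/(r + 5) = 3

r = -5.6218 or r = -0.7115

Multiply both sides by (r + 1)(r + 5):
(r + 5) - 2(r + 1) = 3(r + 1)(r + 5).
Expand and collect terms: 3r² + 19r + 12 = 0.
By the quadratic formula, r = (-19 ± √217) / 6, so r ≈ -0.7115 or r ≈ -5.6218.
Neither value makes a denominator zero (r ≠ -1, r ≠ -5), so both are valid.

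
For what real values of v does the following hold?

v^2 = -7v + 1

Rearrange to standard form: v^2 + 7v - 1 = 0.
Discriminant: (7)^2 - 4*1*(-1) = 53.
Quadratic formula: v = (-7 +/- sqrt(53)) / 2.
So v = -7/2 + sqrt(53)/2 ~= 0.1401 or v = -sqrt(53)/2 - 7/2 ~= -7.1401.

v = -7.1401 or v = 0.1401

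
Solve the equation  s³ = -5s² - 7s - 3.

Rearrange: s³ + 5s² + 7s + 3 = 0.
Possible rational roots are divisors of 3. Testing s = -3 gives 0, so (s + 3) is a factor.
Divide: s³ + 5s² + 7s + 3 = (s + 3)(s² + 2s + 1).
The quadratic has the repeated root s = -1.

s = -3 or s = -1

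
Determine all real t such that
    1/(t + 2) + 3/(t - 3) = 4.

t = -1.7839 or t = 3.7839

Multiply both sides by (t + 2)(t - 3):
(t - 3) + 3(t + 2) = 4(t + 2)(t - 3).
Expand and collect terms: 4t² - 8t - 27 = 0.
By the quadratic formula, t = (8 ± √496) / 8, so t ≈ 3.7839 or t ≈ -1.7839.
Neither value makes a denominator zero (t ≠ -2, t ≠ 3), so both are valid.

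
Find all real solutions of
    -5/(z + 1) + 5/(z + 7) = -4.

Multiply both sides by (z + 1)(z + 7):
-5(z + 7) + 5(z + 1) = -4(z + 1)(z + 7).
Expand and collect terms: -4z^2 - 32z + 2 = 0.
By the quadratic formula, z = (32 +/- sqrt(1056)) / -8, so z ~= -8.062 or z ~= 0.062.
Neither value makes a denominator zero (z != -1, z != -7), so both are valid.

z = -8.062 or z = 0.062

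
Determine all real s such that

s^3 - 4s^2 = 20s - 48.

Rearrange: s^3 - 4s^2 - 20s + 48 = 0.
Possible rational roots are divisors of 48. Testing s = -4 gives 0, so (s + 4) is a factor.
Divide: s^3 - 4s^2 - 20s + 48 = (s + 4)(s^2 - 8s + 12).
Factor the quadratic: s = 6 or s = 2.

s = -4 or s = 2 or s = 6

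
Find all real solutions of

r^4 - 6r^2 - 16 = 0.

r = -2.8284 or r = 2.8284

Let u = r^2. The equation becomes u^2 - 6u - 16 = 0.
Factor: (u + 2)(u - 8) = 0, so u = -2 or u = 8.
r^2 = -2 < 0 has no real solution.
r^2 = 8 gives r = +/-2*sqrt(2) ~= +/-2.8284.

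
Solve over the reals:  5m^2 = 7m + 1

Rearrange to standard form: 5m^2 - 7m - 1 = 0.
Discriminant: (-7)^2 - 4*5*(-1) = 69.
Quadratic formula: m = (7 +/- sqrt(69)) / 10.
So m = 7/10 + sqrt(69)/10 ~= 1.5307 or m = 7/10 - sqrt(69)/10 ~= -0.1307.

m = -0.1307 or m = 1.5307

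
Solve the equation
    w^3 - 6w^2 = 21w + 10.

Rearrange: w^3 - 6w^2 - 21w - 10 = 0.
Possible rational roots are divisors of -10. Testing w = -2 gives 0, so (w + 2) is a factor.
Divide: w^3 - 6w^2 - 21w - 10 = (w + 2)(w^2 - 8w - 5).
Apply the quadratic formula to w^2 - 8w - 5 = 0: w = (8 +/- sqrt(84))/2, i.e. w ~= 8.5826 or w ~= -0.5826.

w = -2 or w = -0.5826 or w = 8.5826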